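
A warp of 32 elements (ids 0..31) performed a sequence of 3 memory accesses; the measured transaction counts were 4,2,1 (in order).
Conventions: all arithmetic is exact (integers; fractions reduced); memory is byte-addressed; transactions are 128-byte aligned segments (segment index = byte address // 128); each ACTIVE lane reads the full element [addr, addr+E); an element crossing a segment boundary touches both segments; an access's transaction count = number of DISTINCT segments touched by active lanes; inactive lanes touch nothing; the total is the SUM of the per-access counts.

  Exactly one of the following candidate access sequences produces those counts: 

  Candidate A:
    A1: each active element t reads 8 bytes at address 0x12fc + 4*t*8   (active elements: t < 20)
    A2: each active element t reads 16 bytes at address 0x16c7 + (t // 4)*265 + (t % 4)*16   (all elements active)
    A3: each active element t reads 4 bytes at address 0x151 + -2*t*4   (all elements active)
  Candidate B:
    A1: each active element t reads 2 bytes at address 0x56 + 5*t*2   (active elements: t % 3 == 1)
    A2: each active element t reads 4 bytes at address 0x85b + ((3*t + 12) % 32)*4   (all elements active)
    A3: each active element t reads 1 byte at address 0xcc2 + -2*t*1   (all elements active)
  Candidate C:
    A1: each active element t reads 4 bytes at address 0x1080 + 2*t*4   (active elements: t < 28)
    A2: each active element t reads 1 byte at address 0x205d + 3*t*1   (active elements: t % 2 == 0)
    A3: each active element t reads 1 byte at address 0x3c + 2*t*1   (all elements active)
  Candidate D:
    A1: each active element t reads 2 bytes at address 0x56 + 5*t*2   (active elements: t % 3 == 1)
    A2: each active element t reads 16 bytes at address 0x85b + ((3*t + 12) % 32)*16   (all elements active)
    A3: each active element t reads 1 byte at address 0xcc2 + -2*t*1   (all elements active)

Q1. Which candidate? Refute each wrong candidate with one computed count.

A: A1 gives 6 transactions, not 4
C: A1 gives 2 transactions, not 4
D: A2 gives 5 transactions, not 2
B: all counts match (4,2,1)

Answer: B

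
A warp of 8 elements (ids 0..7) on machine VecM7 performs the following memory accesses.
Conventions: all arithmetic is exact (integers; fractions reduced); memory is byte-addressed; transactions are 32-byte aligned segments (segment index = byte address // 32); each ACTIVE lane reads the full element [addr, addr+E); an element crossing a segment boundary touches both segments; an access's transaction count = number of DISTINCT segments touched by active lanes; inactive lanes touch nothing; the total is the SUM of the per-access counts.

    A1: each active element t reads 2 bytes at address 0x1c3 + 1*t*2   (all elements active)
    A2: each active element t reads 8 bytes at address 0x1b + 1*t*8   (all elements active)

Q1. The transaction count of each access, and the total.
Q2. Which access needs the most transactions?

A1: 1 transaction
A2: 3 transactions

Answer: 1,3; total 4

Answer: A2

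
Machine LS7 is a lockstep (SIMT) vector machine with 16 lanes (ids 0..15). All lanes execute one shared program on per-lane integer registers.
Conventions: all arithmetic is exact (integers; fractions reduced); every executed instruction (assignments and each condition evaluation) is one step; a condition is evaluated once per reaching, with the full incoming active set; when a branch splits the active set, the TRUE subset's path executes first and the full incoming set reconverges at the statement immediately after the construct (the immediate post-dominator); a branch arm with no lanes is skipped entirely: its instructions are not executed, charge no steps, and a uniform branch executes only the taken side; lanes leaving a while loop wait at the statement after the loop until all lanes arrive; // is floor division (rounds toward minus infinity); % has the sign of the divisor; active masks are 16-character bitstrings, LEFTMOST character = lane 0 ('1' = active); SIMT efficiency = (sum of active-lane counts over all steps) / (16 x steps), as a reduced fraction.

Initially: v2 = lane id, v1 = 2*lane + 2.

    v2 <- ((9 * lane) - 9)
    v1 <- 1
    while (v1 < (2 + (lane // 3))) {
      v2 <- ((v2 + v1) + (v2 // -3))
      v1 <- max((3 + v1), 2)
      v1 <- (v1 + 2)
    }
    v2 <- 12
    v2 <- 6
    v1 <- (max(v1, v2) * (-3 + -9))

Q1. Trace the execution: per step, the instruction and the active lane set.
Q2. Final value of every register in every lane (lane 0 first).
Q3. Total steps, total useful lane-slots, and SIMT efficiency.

step 0: v2 <- ((9 * lane) - 9)       1111111111111111
step 1: v1 <- 1                      1111111111111111
step 2: eval (v1 < (2 + (lane // 3))) 1111111111111111
step 3: v2 <- ((v2 + v1) + (v2 // -3)) 1111111111111111
step 4: v1 <- max((3 + v1), 2)       1111111111111111
step 5: v1 <- (v1 + 2)               1111111111111111
step 6: eval (v1 < (2 + (lane // 3))) 1111111111111111
step 7: v2 <- ((v2 + v1) + (v2 // -3)) 0000000000000001
step 8: v1 <- max((3 + v1), 2)       0000000000000001
step 9: v1 <- (v1 + 2)               0000000000000001
step 10: eval (v1 < (2 + (lane // 3))) 0000000000000001
step 11: v2 <- 12                     1111111111111111
step 12: v2 <- 6                      1111111111111111
step 13: v1 <- (max(v1, v2) * (-3 + -9)) 1111111111111111

Answer: 14 steps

v2: 6,6,6,6,6,6,6,6,6,6,6,6,6,6,6,6
v1: -72,-72,-72,-72,-72,-72,-72,-72,-72,-72,-72,-72,-72,-72,-72,-132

steps = 14; useful = 164; efficiency = 164/224 = 41/56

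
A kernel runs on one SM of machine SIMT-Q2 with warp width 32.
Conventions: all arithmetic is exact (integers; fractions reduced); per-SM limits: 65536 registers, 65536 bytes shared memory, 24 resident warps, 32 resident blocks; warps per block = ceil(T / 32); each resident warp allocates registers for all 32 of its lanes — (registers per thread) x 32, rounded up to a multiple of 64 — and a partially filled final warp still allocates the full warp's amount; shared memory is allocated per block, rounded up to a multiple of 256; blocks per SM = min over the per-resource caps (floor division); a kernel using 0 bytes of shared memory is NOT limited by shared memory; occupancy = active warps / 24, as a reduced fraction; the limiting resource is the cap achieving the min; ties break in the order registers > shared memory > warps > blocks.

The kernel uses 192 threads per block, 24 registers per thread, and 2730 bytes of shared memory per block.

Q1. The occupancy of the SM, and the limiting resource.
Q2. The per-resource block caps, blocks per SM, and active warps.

Answer: occupancy 1, limited by warps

registers: 14 blocks
shared memory: 23 blocks
warps: 4 blocks
blocks: 32 blocks

Answer: 4 blocks, 24 active warps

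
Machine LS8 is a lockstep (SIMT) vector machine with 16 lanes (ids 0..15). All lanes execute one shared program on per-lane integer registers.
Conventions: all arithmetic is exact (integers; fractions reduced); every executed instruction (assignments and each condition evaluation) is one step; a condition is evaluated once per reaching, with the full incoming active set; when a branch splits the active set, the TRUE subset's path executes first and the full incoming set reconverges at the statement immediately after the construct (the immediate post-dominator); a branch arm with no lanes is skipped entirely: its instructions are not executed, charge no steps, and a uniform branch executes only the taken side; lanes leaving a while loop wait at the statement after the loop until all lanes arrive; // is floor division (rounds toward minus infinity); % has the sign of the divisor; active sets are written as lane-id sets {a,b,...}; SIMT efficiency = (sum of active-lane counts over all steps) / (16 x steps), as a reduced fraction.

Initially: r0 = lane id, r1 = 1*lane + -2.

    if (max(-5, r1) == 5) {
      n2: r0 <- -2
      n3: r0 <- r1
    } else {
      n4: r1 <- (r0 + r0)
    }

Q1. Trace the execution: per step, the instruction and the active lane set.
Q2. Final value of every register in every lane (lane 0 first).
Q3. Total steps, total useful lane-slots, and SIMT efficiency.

step 0: eval (max(-5, r1) == 5)      {0,1,2,3,4,5,6,7,8,9,10,11,12,13,14,15}
step 1: r0 <- -2                     {7}
step 2: r0 <- r1                     {7}
step 3: r1 <- (r0 + r0)              {0,1,2,3,4,5,6,8,9,10,11,12,13,14,15}

Answer: 4 steps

r0: 0,1,2,3,4,5,6,5,8,9,10,11,12,13,14,15
r1: 0,2,4,6,8,10,12,5,16,18,20,22,24,26,28,30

steps = 4; useful = 33; efficiency = 33/64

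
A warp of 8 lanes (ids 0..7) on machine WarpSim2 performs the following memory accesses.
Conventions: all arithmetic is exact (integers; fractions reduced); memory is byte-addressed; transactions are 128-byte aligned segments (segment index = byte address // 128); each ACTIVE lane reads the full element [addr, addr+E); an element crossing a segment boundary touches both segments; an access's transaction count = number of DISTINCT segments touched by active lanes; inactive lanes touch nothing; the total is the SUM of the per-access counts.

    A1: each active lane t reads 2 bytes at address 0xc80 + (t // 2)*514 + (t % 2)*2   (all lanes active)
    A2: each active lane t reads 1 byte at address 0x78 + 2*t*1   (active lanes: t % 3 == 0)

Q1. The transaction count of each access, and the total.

A1: 4 transactions
A2: 2 transactions

Answer: 4,2; total 6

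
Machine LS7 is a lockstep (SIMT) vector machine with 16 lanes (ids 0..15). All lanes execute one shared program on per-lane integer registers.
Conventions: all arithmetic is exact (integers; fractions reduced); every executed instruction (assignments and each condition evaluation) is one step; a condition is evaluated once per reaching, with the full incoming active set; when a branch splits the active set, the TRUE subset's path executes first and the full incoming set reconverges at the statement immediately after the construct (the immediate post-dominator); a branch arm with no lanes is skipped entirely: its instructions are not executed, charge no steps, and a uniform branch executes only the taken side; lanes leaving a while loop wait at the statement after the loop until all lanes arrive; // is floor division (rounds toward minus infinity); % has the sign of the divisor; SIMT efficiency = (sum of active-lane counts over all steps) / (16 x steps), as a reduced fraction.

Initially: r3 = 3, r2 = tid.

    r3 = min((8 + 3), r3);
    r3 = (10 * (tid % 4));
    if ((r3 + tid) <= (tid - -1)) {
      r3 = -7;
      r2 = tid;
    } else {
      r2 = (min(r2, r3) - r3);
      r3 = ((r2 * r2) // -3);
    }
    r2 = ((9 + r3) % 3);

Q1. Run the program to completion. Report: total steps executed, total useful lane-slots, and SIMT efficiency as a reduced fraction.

Answer: 8 steps, 96 useful, 3/4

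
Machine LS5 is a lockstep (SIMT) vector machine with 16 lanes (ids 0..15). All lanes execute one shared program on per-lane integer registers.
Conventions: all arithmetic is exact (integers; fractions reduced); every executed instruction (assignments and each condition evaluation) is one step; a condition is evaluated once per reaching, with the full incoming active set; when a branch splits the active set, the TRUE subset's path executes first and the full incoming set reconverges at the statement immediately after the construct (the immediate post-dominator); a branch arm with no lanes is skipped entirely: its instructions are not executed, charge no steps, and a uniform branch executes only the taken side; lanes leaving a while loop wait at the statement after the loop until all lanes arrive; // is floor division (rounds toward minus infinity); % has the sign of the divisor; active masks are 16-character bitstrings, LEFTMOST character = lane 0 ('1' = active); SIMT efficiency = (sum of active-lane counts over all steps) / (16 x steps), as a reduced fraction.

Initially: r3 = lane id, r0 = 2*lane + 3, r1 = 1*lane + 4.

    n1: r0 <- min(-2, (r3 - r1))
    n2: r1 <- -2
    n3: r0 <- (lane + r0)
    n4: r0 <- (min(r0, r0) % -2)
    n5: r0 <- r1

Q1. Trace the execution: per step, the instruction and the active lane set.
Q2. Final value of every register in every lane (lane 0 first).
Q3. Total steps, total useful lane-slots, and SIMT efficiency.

step 0: r0 <- min(-2, (r3 - r1))     1111111111111111
step 1: r1 <- -2                     1111111111111111
step 2: r0 <- (lane + r0)            1111111111111111
step 3: r0 <- (min(r0, r0) % -2)     1111111111111111
step 4: r0 <- r1                     1111111111111111

Answer: 5 steps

r3: 0,1,2,3,4,5,6,7,8,9,10,11,12,13,14,15
r0: -2,-2,-2,-2,-2,-2,-2,-2,-2,-2,-2,-2,-2,-2,-2,-2
r1: -2,-2,-2,-2,-2,-2,-2,-2,-2,-2,-2,-2,-2,-2,-2,-2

steps = 5; useful = 80; efficiency = 80/80 = 1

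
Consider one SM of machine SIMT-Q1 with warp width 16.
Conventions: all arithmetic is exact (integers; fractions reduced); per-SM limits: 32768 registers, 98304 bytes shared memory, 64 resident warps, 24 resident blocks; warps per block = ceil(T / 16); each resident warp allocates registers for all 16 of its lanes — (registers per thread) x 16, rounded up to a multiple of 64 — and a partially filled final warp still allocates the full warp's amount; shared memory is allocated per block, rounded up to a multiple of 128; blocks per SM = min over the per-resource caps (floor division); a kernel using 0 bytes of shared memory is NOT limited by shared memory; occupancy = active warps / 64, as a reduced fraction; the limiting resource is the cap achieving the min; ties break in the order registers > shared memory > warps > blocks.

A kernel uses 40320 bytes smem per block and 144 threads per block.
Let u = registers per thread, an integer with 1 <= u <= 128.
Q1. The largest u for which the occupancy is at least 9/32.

Answer: u = 112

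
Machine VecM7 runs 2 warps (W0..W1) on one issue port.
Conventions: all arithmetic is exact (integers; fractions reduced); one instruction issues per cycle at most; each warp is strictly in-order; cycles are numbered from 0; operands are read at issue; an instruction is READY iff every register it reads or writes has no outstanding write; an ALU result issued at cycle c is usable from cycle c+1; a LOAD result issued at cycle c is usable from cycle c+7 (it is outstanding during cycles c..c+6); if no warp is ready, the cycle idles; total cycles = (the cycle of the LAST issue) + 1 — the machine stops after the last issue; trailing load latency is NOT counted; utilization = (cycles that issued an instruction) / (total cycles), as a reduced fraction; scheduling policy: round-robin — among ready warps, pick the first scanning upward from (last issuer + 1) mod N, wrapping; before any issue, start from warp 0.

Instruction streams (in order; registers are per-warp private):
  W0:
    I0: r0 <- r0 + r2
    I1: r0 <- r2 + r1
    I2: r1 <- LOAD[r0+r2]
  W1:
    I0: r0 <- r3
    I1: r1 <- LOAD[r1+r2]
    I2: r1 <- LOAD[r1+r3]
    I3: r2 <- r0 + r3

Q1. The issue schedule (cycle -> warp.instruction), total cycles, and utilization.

cycle 0: W0.I0
cycle 1: W1.I0
cycle 2: W0.I1
cycle 3: W1.I1
cycle 4: W0.I2
cycle 5: idle
cycle 6: idle
cycle 7: idle
cycle 8: idle
cycle 9: idle
cycle 10: W1.I2
cycle 11: W1.I3

Answer: 12 cycles, utilization 7/12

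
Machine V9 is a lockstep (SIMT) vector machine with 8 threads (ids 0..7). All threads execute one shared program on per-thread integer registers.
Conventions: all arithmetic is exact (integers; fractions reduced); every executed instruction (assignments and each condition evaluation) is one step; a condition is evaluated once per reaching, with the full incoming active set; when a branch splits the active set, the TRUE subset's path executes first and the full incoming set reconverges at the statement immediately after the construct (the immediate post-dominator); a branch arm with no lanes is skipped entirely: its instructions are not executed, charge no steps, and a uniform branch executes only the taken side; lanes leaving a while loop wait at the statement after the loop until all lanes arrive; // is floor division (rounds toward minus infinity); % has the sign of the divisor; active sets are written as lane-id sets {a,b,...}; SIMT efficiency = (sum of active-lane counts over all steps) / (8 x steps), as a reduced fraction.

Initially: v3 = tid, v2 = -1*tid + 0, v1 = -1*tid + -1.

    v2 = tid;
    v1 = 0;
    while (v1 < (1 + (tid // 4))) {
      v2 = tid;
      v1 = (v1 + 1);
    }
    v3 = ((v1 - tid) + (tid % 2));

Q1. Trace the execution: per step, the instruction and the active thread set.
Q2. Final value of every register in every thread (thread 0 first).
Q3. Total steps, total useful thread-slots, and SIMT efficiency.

step 0: v2 <- tid                    {0,1,2,3,4,5,6,7}
step 1: v1 <- 0                      {0,1,2,3,4,5,6,7}
step 2: eval (v1 < (1 + (tid // 4))) {0,1,2,3,4,5,6,7}
step 3: v2 <- tid                    {0,1,2,3,4,5,6,7}
step 4: v1 <- (v1 + 1)               {0,1,2,3,4,5,6,7}
step 5: eval (v1 < (1 + (tid // 4))) {0,1,2,3,4,5,6,7}
step 6: v2 <- tid                    {4,5,6,7}
step 7: v1 <- (v1 + 1)               {4,5,6,7}
step 8: eval (v1 < (1 + (tid // 4))) {4,5,6,7}
step 9: v3 <- ((v1 - tid) + (tid % 2)) {0,1,2,3,4,5,6,7}

Answer: 10 steps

v3: 1,1,-1,-1,-2,-2,-4,-4
v2: 0,1,2,3,4,5,6,7
v1: 1,1,1,1,2,2,2,2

steps = 10; useful = 68; efficiency = 68/80 = 17/20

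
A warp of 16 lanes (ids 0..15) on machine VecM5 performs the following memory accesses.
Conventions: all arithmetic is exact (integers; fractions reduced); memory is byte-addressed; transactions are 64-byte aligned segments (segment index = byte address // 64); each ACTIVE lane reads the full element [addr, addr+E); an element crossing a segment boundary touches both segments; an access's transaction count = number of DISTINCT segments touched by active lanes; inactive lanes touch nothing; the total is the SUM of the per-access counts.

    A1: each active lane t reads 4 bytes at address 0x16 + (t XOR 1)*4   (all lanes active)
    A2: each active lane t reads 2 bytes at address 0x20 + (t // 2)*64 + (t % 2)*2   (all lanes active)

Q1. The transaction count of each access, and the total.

A1: 2 transactions
A2: 8 transactions

Answer: 2,8; total 10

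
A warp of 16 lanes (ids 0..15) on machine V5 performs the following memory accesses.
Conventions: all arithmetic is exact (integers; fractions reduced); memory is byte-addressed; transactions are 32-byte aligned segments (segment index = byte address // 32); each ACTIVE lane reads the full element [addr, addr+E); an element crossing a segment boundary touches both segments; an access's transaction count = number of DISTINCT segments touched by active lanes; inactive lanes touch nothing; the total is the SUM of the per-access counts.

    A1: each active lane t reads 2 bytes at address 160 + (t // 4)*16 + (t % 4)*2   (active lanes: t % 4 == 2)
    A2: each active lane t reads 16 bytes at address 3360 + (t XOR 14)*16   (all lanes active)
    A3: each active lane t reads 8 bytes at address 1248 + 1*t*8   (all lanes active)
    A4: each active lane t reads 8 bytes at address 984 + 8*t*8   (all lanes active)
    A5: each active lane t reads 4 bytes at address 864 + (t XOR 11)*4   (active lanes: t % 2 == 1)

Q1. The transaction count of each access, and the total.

A1: 2 transactions
A2: 8 transactions
A3: 4 transactions
A4: 16 transactions
A5: 2 transactions

Answer: 2,8,4,16,2; total 32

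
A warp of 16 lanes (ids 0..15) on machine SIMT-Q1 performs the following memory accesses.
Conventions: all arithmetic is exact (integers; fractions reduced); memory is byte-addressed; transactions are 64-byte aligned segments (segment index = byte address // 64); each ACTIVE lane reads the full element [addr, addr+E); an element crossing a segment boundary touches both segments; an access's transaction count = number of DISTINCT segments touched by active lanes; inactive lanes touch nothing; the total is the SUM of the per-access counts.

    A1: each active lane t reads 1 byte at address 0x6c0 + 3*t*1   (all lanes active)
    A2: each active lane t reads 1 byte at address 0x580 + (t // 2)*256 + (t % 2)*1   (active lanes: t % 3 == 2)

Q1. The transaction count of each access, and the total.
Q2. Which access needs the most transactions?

A1: 1 transaction
A2: 5 transactions

Answer: 1,5; total 6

Answer: A2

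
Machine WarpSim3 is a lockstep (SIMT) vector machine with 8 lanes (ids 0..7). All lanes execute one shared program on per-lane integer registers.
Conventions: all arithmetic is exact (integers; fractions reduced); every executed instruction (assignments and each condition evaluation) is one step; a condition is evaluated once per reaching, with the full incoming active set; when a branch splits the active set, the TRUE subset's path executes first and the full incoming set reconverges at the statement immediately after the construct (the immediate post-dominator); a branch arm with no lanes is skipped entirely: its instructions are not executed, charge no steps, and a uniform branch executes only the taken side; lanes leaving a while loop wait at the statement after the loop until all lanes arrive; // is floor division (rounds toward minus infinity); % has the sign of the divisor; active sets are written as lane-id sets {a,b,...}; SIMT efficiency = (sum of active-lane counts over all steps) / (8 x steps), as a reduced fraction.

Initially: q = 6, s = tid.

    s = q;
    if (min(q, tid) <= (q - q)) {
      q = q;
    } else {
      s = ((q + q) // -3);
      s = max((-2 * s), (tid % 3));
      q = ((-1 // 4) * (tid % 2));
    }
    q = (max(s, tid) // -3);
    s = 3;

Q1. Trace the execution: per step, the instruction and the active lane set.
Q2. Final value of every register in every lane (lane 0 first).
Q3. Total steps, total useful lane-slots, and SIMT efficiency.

step 0: s <- q                       {0,1,2,3,4,5,6,7}
step 1: eval (min(q, tid) <= (q - q)) {0,1,2,3,4,5,6,7}
step 2: q <- q                       {0}
step 3: s <- ((q + q) // -3)         {1,2,3,4,5,6,7}
step 4: s <- max((-2 * s), (tid % 3)) {1,2,3,4,5,6,7}
step 5: q <- ((-1 // 4) * (tid % 2)) {1,2,3,4,5,6,7}
step 6: q <- (max(s, tid) // -3)     {0,1,2,3,4,5,6,7}
step 7: s <- 3                       {0,1,2,3,4,5,6,7}

Answer: 8 steps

q: -2,-3,-3,-3,-3,-3,-3,-3
s: 3,3,3,3,3,3,3,3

steps = 8; useful = 54; efficiency = 54/64 = 27/32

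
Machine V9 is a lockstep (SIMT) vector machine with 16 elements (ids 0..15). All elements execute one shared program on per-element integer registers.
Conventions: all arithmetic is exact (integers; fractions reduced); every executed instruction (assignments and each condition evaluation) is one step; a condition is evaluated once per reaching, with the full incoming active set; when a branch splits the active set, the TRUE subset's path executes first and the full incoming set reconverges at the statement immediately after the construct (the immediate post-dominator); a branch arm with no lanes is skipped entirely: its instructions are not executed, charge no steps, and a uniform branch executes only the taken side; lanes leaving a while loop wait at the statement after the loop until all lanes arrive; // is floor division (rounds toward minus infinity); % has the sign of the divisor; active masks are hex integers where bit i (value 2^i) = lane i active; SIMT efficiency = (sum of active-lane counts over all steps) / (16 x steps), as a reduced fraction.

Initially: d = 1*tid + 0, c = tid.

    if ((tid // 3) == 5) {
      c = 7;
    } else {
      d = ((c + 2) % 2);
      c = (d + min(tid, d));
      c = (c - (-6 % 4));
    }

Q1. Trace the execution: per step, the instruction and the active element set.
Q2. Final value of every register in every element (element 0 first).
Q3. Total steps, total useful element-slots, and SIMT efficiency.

step 0: eval ((tid // 3) == 5)       0xffff
step 1: c <- 7                       0x8000
step 2: d <- ((c + 2) % 2)           0x7fff
step 3: c <- (d + min(tid, d))       0x7fff
step 4: c <- (c - (-6 % 4))          0x7fff

Answer: 5 steps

d: 0,1,0,1,0,1,0,1,0,1,0,1,0,1,0,15
c: -2,0,-2,0,-2,0,-2,0,-2,0,-2,0,-2,0,-2,7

steps = 5; useful = 62; efficiency = 62/80 = 31/40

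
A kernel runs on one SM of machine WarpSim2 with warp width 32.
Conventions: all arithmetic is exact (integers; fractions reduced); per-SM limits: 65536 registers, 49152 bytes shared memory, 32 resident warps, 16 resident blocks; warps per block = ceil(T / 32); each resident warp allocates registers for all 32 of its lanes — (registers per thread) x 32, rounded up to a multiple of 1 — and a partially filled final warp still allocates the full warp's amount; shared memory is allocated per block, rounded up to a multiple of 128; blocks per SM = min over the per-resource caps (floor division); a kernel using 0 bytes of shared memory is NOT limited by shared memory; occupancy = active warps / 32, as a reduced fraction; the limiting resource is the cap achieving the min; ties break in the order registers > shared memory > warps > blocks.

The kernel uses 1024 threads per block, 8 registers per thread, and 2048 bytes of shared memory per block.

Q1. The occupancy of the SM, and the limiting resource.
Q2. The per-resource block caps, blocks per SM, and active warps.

Answer: occupancy 1, limited by warps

registers: 8 blocks
shared memory: 24 blocks
warps: 1 block
blocks: 16 blocks

Answer: 1 block, 32 active warps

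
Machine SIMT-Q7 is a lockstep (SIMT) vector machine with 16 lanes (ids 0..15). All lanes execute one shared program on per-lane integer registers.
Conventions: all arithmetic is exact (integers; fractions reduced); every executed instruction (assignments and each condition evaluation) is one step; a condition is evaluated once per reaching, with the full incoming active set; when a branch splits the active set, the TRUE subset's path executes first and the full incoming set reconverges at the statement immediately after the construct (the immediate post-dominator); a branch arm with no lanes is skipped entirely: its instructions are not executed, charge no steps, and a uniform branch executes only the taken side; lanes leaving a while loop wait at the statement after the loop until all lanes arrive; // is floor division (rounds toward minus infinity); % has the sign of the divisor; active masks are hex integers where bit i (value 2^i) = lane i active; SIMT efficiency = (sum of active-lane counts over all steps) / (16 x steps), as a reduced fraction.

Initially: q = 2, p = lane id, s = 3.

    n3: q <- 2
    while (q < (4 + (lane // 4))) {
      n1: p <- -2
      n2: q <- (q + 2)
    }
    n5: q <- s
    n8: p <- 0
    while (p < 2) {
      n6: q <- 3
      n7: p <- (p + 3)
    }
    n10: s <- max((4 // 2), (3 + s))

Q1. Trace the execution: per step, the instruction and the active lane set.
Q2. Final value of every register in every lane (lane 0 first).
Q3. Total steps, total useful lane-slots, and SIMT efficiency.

step 0: q <- 2                       0xffff
step 1: eval (q < (4 + (lane // 4))) 0xffff
step 2: p <- -2                      0xffff
step 3: q <- (q + 2)                 0xffff
step 4: eval (q < (4 + (lane // 4))) 0xffff
step 5: p <- -2                      0xfff0
step 6: q <- (q + 2)                 0xfff0
step 7: eval (q < (4 + (lane // 4))) 0xfff0
step 8: p <- -2                      0xf000
step 9: q <- (q + 2)                 0xf000
step 10: eval (q < (4 + (lane // 4))) 0xf000
step 11: q <- s                       0xffff
step 12: p <- 0                       0xffff
step 13: eval (p < 2)                 0xffff
step 14: q <- 3                       0xffff
step 15: p <- (p + 3)                 0xffff
step 16: eval (p < 2)                 0xffff
step 17: s <- max((4 // 2), (3 + s))  0xffff

Answer: 18 steps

q: 3,3,3,3,3,3,3,3,3,3,3,3,3,3,3,3
p: 3,3,3,3,3,3,3,3,3,3,3,3,3,3,3,3
s: 6,6,6,6,6,6,6,6,6,6,6,6,6,6,6,6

steps = 18; useful = 240; efficiency = 240/288 = 5/6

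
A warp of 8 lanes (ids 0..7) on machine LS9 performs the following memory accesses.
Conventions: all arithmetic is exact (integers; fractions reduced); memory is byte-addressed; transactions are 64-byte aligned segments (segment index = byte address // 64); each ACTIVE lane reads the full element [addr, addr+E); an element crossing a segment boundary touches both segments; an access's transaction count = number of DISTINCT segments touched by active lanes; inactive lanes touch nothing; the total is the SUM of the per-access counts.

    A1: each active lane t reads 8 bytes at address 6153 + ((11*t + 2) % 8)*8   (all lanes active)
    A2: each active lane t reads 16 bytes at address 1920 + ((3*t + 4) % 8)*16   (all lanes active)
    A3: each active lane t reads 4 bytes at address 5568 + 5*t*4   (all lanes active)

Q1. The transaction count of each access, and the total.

A1: 2 transactions
A2: 2 transactions
A3: 3 transactions

Answer: 2,2,3; total 7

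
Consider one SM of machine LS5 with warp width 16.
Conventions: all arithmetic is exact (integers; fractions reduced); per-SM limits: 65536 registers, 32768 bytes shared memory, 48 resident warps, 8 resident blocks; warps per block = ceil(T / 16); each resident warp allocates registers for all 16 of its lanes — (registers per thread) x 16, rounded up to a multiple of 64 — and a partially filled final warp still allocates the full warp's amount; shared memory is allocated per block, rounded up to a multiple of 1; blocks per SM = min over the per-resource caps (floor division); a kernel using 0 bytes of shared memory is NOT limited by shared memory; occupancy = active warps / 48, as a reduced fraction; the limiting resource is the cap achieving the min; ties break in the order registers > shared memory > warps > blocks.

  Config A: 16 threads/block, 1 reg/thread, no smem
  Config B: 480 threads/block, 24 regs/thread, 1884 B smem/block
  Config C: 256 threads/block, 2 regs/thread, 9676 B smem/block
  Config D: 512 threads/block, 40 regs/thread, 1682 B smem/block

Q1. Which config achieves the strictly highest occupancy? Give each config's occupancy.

occupancies: A 1/6, B 5/8, C 1, D 2/3

Answer: C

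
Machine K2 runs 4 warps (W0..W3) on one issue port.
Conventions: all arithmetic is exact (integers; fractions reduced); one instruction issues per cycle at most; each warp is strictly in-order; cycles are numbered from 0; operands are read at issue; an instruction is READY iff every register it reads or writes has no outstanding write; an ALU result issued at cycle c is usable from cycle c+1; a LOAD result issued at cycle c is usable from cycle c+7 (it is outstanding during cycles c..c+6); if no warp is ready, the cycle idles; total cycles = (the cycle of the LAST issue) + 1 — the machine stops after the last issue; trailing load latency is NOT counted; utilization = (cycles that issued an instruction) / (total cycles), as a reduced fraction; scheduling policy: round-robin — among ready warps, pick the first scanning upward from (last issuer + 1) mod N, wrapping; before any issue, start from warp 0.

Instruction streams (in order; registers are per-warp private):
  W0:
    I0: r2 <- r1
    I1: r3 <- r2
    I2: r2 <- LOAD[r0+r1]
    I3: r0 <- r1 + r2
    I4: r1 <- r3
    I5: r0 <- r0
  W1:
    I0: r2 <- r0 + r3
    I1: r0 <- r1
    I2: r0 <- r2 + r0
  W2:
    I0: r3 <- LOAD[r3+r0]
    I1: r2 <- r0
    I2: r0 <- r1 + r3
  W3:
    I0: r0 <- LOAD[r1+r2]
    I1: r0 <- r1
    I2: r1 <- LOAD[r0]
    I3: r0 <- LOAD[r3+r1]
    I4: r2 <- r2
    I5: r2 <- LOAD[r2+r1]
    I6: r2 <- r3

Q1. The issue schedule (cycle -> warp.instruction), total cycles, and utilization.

cycle 0: W0.I0
cycle 1: W1.I0
cycle 2: W2.I0
cycle 3: W3.I0
cycle 4: W0.I1
cycle 5: W1.I1
cycle 6: W2.I1
cycle 7: W0.I2
cycle 8: W1.I2
cycle 9: W2.I2
cycle 10: W3.I1
cycle 11: W3.I2
cycle 12: idle
cycle 13: idle
cycle 14: W0.I3
cycle 15: W0.I4
cycle 16: W0.I5
cycle 17: idle
cycle 18: W3.I3
cycle 19: W3.I4
cycle 20: W3.I5
cycle 21: idle
cycle 22: idle
cycle 23: idle
cycle 24: idle
cycle 25: idle
cycle 26: idle
cycle 27: W3.I6

Answer: 28 cycles, utilization 19/28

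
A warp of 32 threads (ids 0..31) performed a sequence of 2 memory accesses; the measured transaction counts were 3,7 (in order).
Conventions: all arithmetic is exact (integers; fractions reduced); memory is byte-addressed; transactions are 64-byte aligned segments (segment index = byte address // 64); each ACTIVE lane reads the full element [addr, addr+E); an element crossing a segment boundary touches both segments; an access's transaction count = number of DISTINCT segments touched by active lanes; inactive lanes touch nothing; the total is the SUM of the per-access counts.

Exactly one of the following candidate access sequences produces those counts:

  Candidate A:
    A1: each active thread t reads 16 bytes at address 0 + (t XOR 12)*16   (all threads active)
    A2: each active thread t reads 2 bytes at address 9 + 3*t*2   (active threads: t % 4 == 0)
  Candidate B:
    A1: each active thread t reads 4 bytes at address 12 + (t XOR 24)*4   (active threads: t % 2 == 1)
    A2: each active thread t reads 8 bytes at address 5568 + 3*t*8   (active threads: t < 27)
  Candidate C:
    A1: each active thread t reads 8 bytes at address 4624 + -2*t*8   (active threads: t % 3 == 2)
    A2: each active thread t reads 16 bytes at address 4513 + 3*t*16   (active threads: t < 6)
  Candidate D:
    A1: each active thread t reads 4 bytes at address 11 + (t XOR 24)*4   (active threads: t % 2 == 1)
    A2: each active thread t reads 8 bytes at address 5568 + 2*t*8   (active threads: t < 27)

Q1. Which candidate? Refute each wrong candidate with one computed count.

A: A1 gives 8 transactions, not 3
B: A2 gives 10 transactions, not 7
C: A1 gives 7 transactions, not 3
D: all counts match (3,7)

Answer: D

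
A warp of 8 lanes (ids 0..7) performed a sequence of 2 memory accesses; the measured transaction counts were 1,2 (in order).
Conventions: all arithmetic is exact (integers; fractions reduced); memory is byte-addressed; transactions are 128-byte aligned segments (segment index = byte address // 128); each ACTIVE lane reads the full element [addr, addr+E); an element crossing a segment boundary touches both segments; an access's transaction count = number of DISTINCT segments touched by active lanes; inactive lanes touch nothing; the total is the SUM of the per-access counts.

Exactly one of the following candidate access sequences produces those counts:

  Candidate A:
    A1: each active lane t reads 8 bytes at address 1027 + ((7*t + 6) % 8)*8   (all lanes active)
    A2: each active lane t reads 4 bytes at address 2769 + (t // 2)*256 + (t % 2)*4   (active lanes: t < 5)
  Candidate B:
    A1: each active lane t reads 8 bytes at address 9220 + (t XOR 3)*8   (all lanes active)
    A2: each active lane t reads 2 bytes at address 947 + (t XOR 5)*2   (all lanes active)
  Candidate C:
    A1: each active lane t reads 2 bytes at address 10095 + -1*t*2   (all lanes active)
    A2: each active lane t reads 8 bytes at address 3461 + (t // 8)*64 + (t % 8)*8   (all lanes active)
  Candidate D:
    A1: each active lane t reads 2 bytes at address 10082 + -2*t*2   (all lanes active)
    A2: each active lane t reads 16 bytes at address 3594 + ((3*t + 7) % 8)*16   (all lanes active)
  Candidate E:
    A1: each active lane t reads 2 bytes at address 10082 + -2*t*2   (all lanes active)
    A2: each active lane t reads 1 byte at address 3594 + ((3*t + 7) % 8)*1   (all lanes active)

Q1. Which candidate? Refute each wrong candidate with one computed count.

A: A2 gives 3 transactions, not 2
B: A2 gives 1 transaction, not 2
C: A2 gives 1 transaction, not 2
E: A2 gives 1 transaction, not 2
D: all counts match (1,2)

Answer: D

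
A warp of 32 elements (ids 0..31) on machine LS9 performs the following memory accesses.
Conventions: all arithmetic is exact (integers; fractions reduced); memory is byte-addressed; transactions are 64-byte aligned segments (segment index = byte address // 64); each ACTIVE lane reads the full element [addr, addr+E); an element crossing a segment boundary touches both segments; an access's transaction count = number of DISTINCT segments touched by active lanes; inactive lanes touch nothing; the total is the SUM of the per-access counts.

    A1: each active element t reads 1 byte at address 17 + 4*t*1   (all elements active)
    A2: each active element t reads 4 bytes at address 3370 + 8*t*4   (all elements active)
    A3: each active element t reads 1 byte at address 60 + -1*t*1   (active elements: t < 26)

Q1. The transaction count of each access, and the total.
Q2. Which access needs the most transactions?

A1: 3 transactions
A2: 17 transactions
A3: 1 transaction

Answer: 3,17,1; total 21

Answer: A2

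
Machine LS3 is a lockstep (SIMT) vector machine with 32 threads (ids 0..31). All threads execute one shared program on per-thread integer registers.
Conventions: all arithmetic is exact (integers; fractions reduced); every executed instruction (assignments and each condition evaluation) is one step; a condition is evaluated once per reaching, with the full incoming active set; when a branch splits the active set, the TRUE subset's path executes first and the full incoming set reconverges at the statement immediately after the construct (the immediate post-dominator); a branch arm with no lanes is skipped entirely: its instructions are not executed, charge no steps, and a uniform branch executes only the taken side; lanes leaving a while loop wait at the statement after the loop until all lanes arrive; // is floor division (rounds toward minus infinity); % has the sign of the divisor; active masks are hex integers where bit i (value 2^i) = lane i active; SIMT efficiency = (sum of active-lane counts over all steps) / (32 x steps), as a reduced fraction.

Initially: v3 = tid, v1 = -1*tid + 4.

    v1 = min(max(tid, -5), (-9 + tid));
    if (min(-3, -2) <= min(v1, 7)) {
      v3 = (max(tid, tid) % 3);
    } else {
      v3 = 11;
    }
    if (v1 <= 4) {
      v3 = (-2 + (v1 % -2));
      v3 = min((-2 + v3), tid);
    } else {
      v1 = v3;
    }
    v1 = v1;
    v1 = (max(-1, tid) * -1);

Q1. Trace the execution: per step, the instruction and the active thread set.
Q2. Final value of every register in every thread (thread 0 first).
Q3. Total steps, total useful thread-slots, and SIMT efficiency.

step 0: v1 <- min(max(tid, -5), (-9 + tid)) 0xffffffff
step 1: eval (min(-3, -2) <= min(v1, 7)) 0xffffffff
step 2: v3 <- (max(tid, tid) % 3)    0xffffffc0
step 3: v3 <- 11                     0x0000003f
step 4: eval (v1 <= 4)               0xffffffff
step 5: v3 <- (-2 + (v1 % -2))       0x00003fff
step 6: v3 <- min((-2 + v3), tid)    0x00003fff
step 7: v1 <- v3                     0xffffc000
step 8: v1 <- v1                     0xffffffff
step 9: v1 <- (max(-1, tid) * -1)    0xffffffff

Answer: 10 steps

v3: -5,-4,-5,-4,-5,-4,-5,-4,-5,-4,-5,-4,-5,-4,2,0,1,2,0,1,2,0,1,2,0,1,2,0,1,2,0,1
v1: 0,-1,-2,-3,-4,-5,-6,-7,-8,-9,-10,-11,-12,-13,-14,-15,-16,-17,-18,-19,-20,-21,-22,-23,-24,-25,-26,-27,-28,-29,-30,-31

steps = 10; useful = 238; efficiency = 238/320 = 119/160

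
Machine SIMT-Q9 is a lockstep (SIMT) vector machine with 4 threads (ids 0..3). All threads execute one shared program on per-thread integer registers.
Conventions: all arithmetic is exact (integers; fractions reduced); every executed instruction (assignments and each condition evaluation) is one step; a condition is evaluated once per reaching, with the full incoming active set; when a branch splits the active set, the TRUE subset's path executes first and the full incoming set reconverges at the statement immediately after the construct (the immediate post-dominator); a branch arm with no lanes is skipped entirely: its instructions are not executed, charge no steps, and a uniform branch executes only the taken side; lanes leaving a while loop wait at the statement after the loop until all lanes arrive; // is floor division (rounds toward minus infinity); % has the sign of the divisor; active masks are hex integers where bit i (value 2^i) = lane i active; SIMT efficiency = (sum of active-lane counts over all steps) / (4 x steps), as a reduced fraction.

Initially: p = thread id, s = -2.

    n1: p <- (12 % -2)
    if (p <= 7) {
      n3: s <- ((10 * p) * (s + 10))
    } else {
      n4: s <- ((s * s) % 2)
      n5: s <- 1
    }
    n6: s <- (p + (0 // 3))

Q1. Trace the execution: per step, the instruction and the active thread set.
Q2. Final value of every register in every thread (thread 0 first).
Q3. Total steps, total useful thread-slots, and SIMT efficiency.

step 0: p <- (12 % -2)               0xf
step 1: eval (p <= 7)                0xf
step 2: s <- ((10 * p) * (s + 10))   0xf
step 3: s <- (p + (0 // 3))          0xf

Answer: 4 steps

p: 0,0,0,0
s: 0,0,0,0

steps = 4; useful = 16; efficiency = 16/16 = 1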